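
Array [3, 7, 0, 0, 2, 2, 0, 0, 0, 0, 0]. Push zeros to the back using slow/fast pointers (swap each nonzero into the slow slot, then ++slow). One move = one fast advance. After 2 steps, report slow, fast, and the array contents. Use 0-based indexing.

(s=0,f=0) a[fast]=3≠0 swap→a[0]=3 → slow++,fast++
(s=1,f=1) a[fast]=7≠0 swap→a[1]=7 → slow++,fast++

slow=2, fast=2, a=[3, 7, 0, 0, 2, 2, 0, 0, 0, 0, 0]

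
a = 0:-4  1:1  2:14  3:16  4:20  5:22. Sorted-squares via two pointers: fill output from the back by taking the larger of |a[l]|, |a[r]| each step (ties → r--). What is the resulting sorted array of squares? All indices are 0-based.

[1, 16, 196, 256, 400, 484]

l=0 r=5: |-4|<=|22| out[5]=484, r--
l=0 r=4: |-4|<=|20| out[4]=400, r--
l=0 r=3: |-4|<=|16| out[3]=256, r--
l=0 r=2: |-4|<=|14| out[2]=196, r--
l=0 r=1: |-4|>|1| out[1]=16, l++
l=1 r=1: |1|<=|1| out[0]=1, r--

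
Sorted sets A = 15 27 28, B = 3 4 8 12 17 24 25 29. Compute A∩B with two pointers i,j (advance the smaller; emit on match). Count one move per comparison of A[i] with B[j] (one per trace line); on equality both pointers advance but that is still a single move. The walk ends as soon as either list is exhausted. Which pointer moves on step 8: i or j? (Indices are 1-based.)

j

i=1 j=1: 15>3, j++
i=1 j=2: 15>4, j++
i=1 j=3: 15>8, j++
i=1 j=4: 15>12, j++
i=1 j=5: 15<17, i++
i=2 j=5: 27>17, j++
i=2 j=6: 27>24, j++
i=2 j=7: 27>25, j++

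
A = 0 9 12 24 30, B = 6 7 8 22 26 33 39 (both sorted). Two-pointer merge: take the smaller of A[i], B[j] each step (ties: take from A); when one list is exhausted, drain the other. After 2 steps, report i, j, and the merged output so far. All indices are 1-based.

i=2, j=2, merged so far=[0, 6]

i=1 j=1: A[i]=0<=B[j]=6 take 0, i++
i=2 j=1: A[i]=9>B[j]=6 take 6, j++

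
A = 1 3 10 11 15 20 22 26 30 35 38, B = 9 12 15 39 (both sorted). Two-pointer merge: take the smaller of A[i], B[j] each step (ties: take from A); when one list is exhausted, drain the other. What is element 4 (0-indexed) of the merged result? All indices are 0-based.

[i=0,j=0] A[i]=1<=B[j]=9 take 1 → i++
[i=1,j=0] A[i]=3<=B[j]=9 take 3 → i++
[i=2,j=0] A[i]=10>B[j]=9 take 9 → j++
[i=2,j=1] A[i]=10<=B[j]=12 take 10 → i++
[i=3,j=1] A[i]=11<=B[j]=12 take 11 → i++
[i=4,j=1] A[i]=15>B[j]=12 take 12 → j++
[i=4,j=2] A[i]=15<=B[j]=15 take 15 → i++
[i=5,j=2] A[i]=20>B[j]=15 take 15 → j++
[i=5,j=3] A[i]=20<=B[j]=39 take 20 → i++
[i=6,j=3] A[i]=22<=B[j]=39 take 22 → i++
[i=7,j=3] A[i]=26<=B[j]=39 take 26 → i++
[i=8,j=3] A[i]=30<=B[j]=39 take 30 → i++
[i=9,j=3] A[i]=35<=B[j]=39 take 35 → i++
[i=10,j=3] A[i]=38<=B[j]=39 take 38 → i++
[i=11,j=3] A done, take B[j]=39 → j++

merged[4] = 11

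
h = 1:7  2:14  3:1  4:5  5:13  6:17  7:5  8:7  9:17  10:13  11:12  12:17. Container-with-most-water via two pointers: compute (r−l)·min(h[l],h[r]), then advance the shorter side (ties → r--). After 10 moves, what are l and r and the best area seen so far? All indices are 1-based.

[1,12] min(7,17)*11=77 best=77 * → l++
[2,12] min(14,17)*10=140 best=140 * → l++
[3,12] min(1,17)*9=9 best=140 → l++
[4,12] min(5,17)*8=40 best=140 → l++
[5,12] min(13,17)*7=91 best=140 → l++
[6,12] min(17,17)*6=102 best=140 → r--
[6,11] min(17,12)*5=60 best=140 → r--
[6,10] min(17,13)*4=52 best=140 → r--
[6,9] min(17,17)*3=51 best=140 → r--
[6,8] min(17,7)*2=14 best=140 → r--

l=6, r=7, best area=140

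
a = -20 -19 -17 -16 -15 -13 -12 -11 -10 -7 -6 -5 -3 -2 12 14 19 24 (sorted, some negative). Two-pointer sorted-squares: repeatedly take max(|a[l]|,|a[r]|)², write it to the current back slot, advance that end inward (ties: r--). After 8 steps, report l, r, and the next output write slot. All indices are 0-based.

l=5, r=14, next write slot=9

[0,17] |-20|<=|24| out[17]=576 → r--
[0,16] |-20|>|19| out[16]=400 → l++
[1,16] |-19|<=|19| out[15]=361 → r--
[1,15] |-19|>|14| out[14]=361 → l++
[2,15] |-17|>|14| out[13]=289 → l++
[3,15] |-16|>|14| out[12]=256 → l++
[4,15] |-15|>|14| out[11]=225 → l++
[5,15] |-13|<=|14| out[10]=196 → r--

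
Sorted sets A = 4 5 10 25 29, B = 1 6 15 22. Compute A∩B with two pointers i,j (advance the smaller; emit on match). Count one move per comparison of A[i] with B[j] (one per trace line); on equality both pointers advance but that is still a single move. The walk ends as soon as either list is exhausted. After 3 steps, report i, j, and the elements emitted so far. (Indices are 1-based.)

[i=1,j=1] 4>1 → j++
[i=1,j=2] 4<6 → i++
[i=2,j=2] 5<6 → i++

i=3, j=2, emitted=[]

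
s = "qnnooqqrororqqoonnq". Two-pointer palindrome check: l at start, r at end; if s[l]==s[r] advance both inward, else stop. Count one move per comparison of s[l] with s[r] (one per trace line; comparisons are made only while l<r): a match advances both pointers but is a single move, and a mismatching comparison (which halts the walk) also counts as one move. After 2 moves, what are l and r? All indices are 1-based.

l=1 r=19: 'q'=='q', l++,r--
l=2 r=18: 'n'=='n', l++,r--

l=3, r=17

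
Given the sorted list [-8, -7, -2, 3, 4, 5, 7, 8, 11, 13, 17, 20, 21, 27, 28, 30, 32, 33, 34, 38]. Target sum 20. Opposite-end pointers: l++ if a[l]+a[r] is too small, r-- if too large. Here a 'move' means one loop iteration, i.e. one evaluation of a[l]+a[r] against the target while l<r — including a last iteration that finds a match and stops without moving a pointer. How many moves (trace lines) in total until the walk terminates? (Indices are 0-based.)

[0,19] -8+38=30 >20 → r--
[0,18] -8+34=26 >20 → r--
[0,17] -8+33=25 >20 → r--
[0,16] -8+32=24 >20 → r--
[0,15] -8+30=22 >20 → r--
[0,14] -8+28=20 → found

6 moves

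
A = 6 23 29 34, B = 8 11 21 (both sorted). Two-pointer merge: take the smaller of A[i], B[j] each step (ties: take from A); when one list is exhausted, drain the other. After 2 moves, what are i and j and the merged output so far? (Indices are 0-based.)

i=0 j=0: A[i]=6<=B[j]=8 take 6, i++
i=1 j=0: A[i]=23>B[j]=8 take 8, j++

i=1, j=1, merged so far=[6, 8]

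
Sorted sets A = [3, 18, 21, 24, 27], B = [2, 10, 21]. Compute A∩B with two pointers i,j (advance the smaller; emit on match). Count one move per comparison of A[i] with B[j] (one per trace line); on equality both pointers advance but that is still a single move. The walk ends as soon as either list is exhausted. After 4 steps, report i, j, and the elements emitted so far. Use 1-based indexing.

i=3, j=3, emitted=[]

i=1 j=1: 3>2, j++
i=1 j=2: 3<10, i++
i=2 j=2: 18>10, j++
i=2 j=3: 18<21, i++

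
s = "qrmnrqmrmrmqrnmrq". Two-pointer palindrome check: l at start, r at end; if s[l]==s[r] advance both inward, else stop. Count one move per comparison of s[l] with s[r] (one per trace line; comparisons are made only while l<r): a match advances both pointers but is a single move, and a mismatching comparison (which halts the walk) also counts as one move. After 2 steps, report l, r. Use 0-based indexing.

l=0 r=16: 'q'=='q', l++,r--
l=1 r=15: 'r'=='r', l++,r--

l=2, r=14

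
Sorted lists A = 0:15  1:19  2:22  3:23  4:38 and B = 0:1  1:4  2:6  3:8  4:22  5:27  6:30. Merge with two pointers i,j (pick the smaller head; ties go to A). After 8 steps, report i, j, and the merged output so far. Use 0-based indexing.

i=3, j=5, merged so far=[1, 4, 6, 8, 15, 19, 22, 22]

i=0 j=0: A[i]=15>B[j]=1 take 1, j++
i=0 j=1: A[i]=15>B[j]=4 take 4, j++
i=0 j=2: A[i]=15>B[j]=6 take 6, j++
i=0 j=3: A[i]=15>B[j]=8 take 8, j++
i=0 j=4: A[i]=15<=B[j]=22 take 15, i++
i=1 j=4: A[i]=19<=B[j]=22 take 19, i++
i=2 j=4: A[i]=22<=B[j]=22 take 22, i++
i=3 j=4: A[i]=23>B[j]=22 take 22, j++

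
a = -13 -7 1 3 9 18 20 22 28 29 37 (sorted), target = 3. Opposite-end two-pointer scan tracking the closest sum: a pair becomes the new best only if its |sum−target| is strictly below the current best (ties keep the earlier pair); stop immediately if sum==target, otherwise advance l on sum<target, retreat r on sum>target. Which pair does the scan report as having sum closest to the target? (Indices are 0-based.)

pair (-7, 9) with sum 2 (|Δ|=1)

[0,10] -13+37=24 d=21 * → r--
[0,9] -13+29=16 d=13 * → r--
[0,8] -13+28=15 d=12 * → r--
[0,7] -13+22=9 d=6 * → r--
[0,6] -13+20=7 d=4 * → r--
[0,5] -13+18=5 d=2 * → r--
[0,4] -13+9=-4 d=7 → l++
[1,4] -7+9=2 d=1 * → l++
[2,4] 1+9=10 d=7 → r--
[2,3] 1+3=4 d=1 → r--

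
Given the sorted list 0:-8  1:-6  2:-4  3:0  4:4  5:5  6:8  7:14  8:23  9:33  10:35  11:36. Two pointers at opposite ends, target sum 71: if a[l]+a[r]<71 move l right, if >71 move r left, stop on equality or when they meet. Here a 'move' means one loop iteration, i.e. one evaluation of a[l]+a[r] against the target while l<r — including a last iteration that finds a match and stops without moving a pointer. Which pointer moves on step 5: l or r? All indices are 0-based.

l

l=0 r=11: -8+36=28 <71, l++
l=1 r=11: -6+36=30 <71, l++
l=2 r=11: -4+36=32 <71, l++
l=3 r=11: 0+36=36 <71, l++
l=4 r=11: 4+36=40 <71, l++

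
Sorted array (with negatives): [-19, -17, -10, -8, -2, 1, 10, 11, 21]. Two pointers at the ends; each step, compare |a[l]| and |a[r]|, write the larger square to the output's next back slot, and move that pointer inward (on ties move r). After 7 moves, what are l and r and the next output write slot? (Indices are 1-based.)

l=5, r=6, next write slot=2

[1,9] |-19|<=|21| out[9]=441 → r--
[1,8] |-19|>|11| out[8]=361 → l++
[2,8] |-17|>|11| out[7]=289 → l++
[3,8] |-10|<=|11| out[6]=121 → r--
[3,7] |-10|<=|10| out[5]=100 → r--
[3,6] |-10|>|1| out[4]=100 → l++
[4,6] |-8|>|1| out[3]=64 → l++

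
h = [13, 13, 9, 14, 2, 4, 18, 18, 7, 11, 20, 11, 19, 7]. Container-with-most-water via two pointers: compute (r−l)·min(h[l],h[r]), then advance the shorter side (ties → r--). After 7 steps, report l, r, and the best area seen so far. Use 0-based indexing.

l=6, r=12, best area=156

l=0 r=13: min(13,7)*13=91 best=91 *, r--
l=0 r=12: min(13,19)*12=156 best=156 *, l++
l=1 r=12: min(13,19)*11=143 best=156, l++
l=2 r=12: min(9,19)*10=90 best=156, l++
l=3 r=12: min(14,19)*9=126 best=156, l++
l=4 r=12: min(2,19)*8=16 best=156, l++
l=5 r=12: min(4,19)*7=28 best=156, l++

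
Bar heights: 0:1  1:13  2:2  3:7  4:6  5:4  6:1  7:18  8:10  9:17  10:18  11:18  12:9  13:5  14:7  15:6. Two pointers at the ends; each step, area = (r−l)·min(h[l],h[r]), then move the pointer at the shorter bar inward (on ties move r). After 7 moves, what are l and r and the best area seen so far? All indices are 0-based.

l=3, r=11, best area=130

l=0 r=15: min(1,6)*15=15 best=15 *, l++
l=1 r=15: min(13,6)*14=84 best=84 *, r--
l=1 r=14: min(13,7)*13=91 best=91 *, r--
l=1 r=13: min(13,5)*12=60 best=91, r--
l=1 r=12: min(13,9)*11=99 best=99 *, r--
l=1 r=11: min(13,18)*10=130 best=130 *, l++
l=2 r=11: min(2,18)*9=18 best=130, l++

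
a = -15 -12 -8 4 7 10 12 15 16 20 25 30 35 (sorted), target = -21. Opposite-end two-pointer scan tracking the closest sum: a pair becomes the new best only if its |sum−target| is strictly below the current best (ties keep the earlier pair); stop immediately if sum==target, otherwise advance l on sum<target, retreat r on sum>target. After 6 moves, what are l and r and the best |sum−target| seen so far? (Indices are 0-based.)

[0,12] -15+35=20 d=41 * → r--
[0,11] -15+30=15 d=36 * → r--
[0,10] -15+25=10 d=31 * → r--
[0,9] -15+20=5 d=26 * → r--
[0,8] -15+16=1 d=22 * → r--
[0,7] -15+15=0 d=21 * → r--

l=0, r=6, best |Δ|=21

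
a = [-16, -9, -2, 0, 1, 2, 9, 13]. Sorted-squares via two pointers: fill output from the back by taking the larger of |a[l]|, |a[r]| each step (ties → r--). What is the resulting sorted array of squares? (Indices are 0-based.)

[0, 1, 4, 4, 81, 81, 169, 256]

l=0 r=7: |-16|>|13| out[7]=256, l++
l=1 r=7: |-9|<=|13| out[6]=169, r--
l=1 r=6: |-9|<=|9| out[5]=81, r--
l=1 r=5: |-9|>|2| out[4]=81, l++
l=2 r=5: |-2|<=|2| out[3]=4, r--
l=2 r=4: |-2|>|1| out[2]=4, l++
l=3 r=4: |0|<=|1| out[1]=1, r--
l=3 r=3: |0|<=|0| out[0]=0, r--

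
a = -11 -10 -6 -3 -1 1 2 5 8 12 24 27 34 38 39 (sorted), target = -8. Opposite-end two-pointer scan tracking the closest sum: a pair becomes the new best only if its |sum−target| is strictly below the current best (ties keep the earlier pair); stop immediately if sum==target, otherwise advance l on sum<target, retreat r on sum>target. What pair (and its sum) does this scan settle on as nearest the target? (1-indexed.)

l=1 r=15: -11+39=28 d=36 *, r--
l=1 r=14: -11+38=27 d=35 *, r--
l=1 r=13: -11+34=23 d=31 *, r--
l=1 r=12: -11+27=16 d=24 *, r--
l=1 r=11: -11+24=13 d=21 *, r--
l=1 r=10: -11+12=1 d=9 *, r--
l=1 r=9: -11+8=-3 d=5 *, r--
l=1 r=8: -11+5=-6 d=2 *, r--
l=1 r=7: -11+2=-9 d=1 *, l++
l=2 r=7: -10+2=-8 d=0 *, stop

pair (-10, 2) with sum -8 (|Δ|=0)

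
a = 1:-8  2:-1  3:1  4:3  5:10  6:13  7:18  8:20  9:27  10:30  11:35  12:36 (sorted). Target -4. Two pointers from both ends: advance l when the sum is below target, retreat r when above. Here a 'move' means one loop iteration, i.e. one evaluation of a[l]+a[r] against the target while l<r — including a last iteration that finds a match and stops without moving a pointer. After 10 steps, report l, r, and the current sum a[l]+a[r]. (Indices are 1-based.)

l=2, r=3, sum=0

l=1 r=12: -8+36=28 >-4, r--
l=1 r=11: -8+35=27 >-4, r--
l=1 r=10: -8+30=22 >-4, r--
l=1 r=9: -8+27=19 >-4, r--
l=1 r=8: -8+20=12 >-4, r--
l=1 r=7: -8+18=10 >-4, r--
l=1 r=6: -8+13=5 >-4, r--
l=1 r=5: -8+10=2 >-4, r--
l=1 r=4: -8+3=-5 <-4, l++
l=2 r=4: -1+3=2 >-4, r--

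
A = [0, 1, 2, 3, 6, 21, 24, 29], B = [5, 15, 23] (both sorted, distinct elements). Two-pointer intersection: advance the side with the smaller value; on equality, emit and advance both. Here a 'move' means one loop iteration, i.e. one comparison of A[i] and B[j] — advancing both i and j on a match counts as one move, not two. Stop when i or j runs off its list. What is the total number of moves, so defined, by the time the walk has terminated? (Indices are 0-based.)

[i=0,j=0] 0<5 → i++
[i=1,j=0] 1<5 → i++
[i=2,j=0] 2<5 → i++
[i=3,j=0] 3<5 → i++
[i=4,j=0] 6>5 → j++
[i=4,j=1] 6<15 → i++
[i=5,j=1] 21>15 → j++
[i=5,j=2] 21<23 → i++
[i=6,j=2] 24>23 → j++

9 moves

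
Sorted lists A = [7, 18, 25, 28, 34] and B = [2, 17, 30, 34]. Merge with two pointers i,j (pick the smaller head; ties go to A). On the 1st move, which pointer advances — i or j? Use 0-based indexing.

j

i=0 j=0: A[i]=7>B[j]=2 take 2, j++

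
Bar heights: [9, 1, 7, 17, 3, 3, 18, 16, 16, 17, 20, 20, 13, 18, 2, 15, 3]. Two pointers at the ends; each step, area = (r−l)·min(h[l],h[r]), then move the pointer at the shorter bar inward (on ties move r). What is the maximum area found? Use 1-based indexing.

max area = 180

[1,17] min(9,3)*16=48 best=48 * → r--
[1,16] min(9,15)*15=135 best=135 * → l++
[2,16] min(1,15)*14=14 best=135 → l++
[3,16] min(7,15)*13=91 best=135 → l++
[4,16] min(17,15)*12=180 best=180 * → r--
[4,15] min(17,2)*11=22 best=180 → r--
[4,14] min(17,18)*10=170 best=180 → l++
[5,14] min(3,18)*9=27 best=180 → l++
[6,14] min(3,18)*8=24 best=180 → l++
[7,14] min(18,18)*7=126 best=180 → r--
[7,13] min(18,13)*6=78 best=180 → r--
[7,12] min(18,20)*5=90 best=180 → l++
[8,12] min(16,20)*4=64 best=180 → l++
[9,12] min(16,20)*3=48 best=180 → l++
[10,12] min(17,20)*2=34 best=180 → l++
[11,12] min(20,20)*1=20 best=180 → r--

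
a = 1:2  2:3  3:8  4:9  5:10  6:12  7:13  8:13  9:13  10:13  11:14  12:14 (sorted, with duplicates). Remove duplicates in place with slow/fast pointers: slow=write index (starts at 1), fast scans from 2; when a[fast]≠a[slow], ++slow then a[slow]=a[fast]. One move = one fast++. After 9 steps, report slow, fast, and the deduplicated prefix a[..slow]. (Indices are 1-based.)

slow=7, fast=11, prefix=[2, 3, 8, 9, 10, 12, 13]

(s=1,f=2) a[fast]=3≠a[slow]=2 write a[2]=3 → slow++,fast++
(s=2,f=3) a[fast]=8≠a[slow]=3 write a[3]=8 → slow++,fast++
(s=3,f=4) a[fast]=9≠a[slow]=8 write a[4]=9 → slow++,fast++
(s=4,f=5) a[fast]=10≠a[slow]=9 write a[5]=10 → slow++,fast++
(s=5,f=6) a[fast]=12≠a[slow]=10 write a[6]=12 → slow++,fast++
(s=6,f=7) a[fast]=13≠a[slow]=12 write a[7]=13 → slow++,fast++
(s=7,f=8) a[fast]=13=a[slow] dup → fast++
(s=7,f=9) a[fast]=13=a[slow] dup → fast++
(s=7,f=10) a[fast]=13=a[slow] dup → fast++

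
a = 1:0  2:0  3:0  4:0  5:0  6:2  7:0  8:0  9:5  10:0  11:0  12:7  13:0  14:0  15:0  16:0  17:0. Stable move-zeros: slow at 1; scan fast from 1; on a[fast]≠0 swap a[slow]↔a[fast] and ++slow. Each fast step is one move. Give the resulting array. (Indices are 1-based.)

(s=1,f=1) a[fast]=0 → fast++
(s=1,f=2) a[fast]=0 → fast++
(s=1,f=3) a[fast]=0 → fast++
(s=1,f=4) a[fast]=0 → fast++
(s=1,f=5) a[fast]=0 → fast++
(s=1,f=6) a[fast]=2≠0 swap→a[1]=2 → slow++,fast++
(s=2,f=7) a[fast]=0 → fast++
(s=2,f=8) a[fast]=0 → fast++
(s=2,f=9) a[fast]=5≠0 swap→a[2]=5 → slow++,fast++
(s=3,f=10) a[fast]=0 → fast++
(s=3,f=11) a[fast]=0 → fast++
(s=3,f=12) a[fast]=7≠0 swap→a[3]=7 → slow++,fast++
(s=4,f=13) a[fast]=0 → fast++
(s=4,f=14) a[fast]=0 → fast++
(s=4,f=15) a[fast]=0 → fast++
(s=4,f=16) a[fast]=0 → fast++
(s=4,f=17) a[fast]=0 → fast++

[2, 5, 7, 0, 0, 0, 0, 0, 0, 0, 0, 0, 0, 0, 0, 0, 0]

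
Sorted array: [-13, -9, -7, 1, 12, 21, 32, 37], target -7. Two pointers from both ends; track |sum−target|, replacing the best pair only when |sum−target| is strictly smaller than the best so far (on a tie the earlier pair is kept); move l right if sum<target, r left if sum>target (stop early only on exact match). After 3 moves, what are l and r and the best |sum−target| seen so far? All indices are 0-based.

l=0, r=4, best |Δ|=15

[0,7] -13+37=24 d=31 * → r--
[0,6] -13+32=19 d=26 * → r--
[0,5] -13+21=8 d=15 * → r--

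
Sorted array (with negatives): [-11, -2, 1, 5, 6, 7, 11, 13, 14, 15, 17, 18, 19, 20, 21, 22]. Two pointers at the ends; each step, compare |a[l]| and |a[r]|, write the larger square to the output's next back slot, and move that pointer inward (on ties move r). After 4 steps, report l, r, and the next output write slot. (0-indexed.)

l=0 r=15: |-11|<=|22| out[15]=484, r--
l=0 r=14: |-11|<=|21| out[14]=441, r--
l=0 r=13: |-11|<=|20| out[13]=400, r--
l=0 r=12: |-11|<=|19| out[12]=361, r--

l=0, r=11, next write slot=11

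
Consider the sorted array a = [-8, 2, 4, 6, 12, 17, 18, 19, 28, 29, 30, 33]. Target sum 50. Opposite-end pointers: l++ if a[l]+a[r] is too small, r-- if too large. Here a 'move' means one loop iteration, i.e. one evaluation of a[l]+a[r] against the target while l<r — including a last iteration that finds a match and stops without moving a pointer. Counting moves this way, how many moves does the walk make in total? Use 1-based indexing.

l=1 r=12: -8+33=25 <50, l++
l=2 r=12: 2+33=35 <50, l++
l=3 r=12: 4+33=37 <50, l++
l=4 r=12: 6+33=39 <50, l++
l=5 r=12: 12+33=45 <50, l++
l=6 r=12: 17+33=50, found

6 moves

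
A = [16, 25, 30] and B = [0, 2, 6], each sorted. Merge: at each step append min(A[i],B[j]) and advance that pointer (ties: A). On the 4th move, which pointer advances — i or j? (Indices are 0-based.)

i

i=0 j=0: A[i]=16>B[j]=0 take 0, j++
i=0 j=1: A[i]=16>B[j]=2 take 2, j++
i=0 j=2: A[i]=16>B[j]=6 take 6, j++
i=0 j=3: B done, take A[i]=16, i++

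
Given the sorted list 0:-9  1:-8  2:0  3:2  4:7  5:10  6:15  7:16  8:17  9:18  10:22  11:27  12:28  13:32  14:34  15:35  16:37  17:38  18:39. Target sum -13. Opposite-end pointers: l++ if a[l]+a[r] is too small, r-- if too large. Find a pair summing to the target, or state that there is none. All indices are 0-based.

no pair

[0,18] -9+39=30 >-13 → r--
[0,17] -9+38=29 >-13 → r--
[0,16] -9+37=28 >-13 → r--
[0,15] -9+35=26 >-13 → r--
[0,14] -9+34=25 >-13 → r--
[0,13] -9+32=23 >-13 → r--
[0,12] -9+28=19 >-13 → r--
[0,11] -9+27=18 >-13 → r--
[0,10] -9+22=13 >-13 → r--
[0,9] -9+18=9 >-13 → r--
[0,8] -9+17=8 >-13 → r--
[0,7] -9+16=7 >-13 → r--
[0,6] -9+15=6 >-13 → r--
[0,5] -9+10=1 >-13 → r--
[0,4] -9+7=-2 >-13 → r--
[0,3] -9+2=-7 >-13 → r--
[0,2] -9+0=-9 >-13 → r--
[0,1] -9+-8=-17 <-13 → l++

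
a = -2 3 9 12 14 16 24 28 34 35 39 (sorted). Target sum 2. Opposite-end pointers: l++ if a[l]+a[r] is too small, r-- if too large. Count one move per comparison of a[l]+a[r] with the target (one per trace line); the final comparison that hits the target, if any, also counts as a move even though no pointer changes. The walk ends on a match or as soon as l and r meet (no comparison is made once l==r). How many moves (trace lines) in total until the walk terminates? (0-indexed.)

10 moves

[0,10] -2+39=37 >2 → r--
[0,9] -2+35=33 >2 → r--
[0,8] -2+34=32 >2 → r--
[0,7] -2+28=26 >2 → r--
[0,6] -2+24=22 >2 → r--
[0,5] -2+16=14 >2 → r--
[0,4] -2+14=12 >2 → r--
[0,3] -2+12=10 >2 → r--
[0,2] -2+9=7 >2 → r--
[0,1] -2+3=1 <2 → l++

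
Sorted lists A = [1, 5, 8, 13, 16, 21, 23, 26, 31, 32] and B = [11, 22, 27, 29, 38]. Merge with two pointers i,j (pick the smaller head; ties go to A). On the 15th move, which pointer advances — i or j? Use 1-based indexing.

[i=1,j=1] A[i]=1<=B[j]=11 take 1 → i++
[i=2,j=1] A[i]=5<=B[j]=11 take 5 → i++
[i=3,j=1] A[i]=8<=B[j]=11 take 8 → i++
[i=4,j=1] A[i]=13>B[j]=11 take 11 → j++
[i=4,j=2] A[i]=13<=B[j]=22 take 13 → i++
[i=5,j=2] A[i]=16<=B[j]=22 take 16 → i++
[i=6,j=2] A[i]=21<=B[j]=22 take 21 → i++
[i=7,j=2] A[i]=23>B[j]=22 take 22 → j++
[i=7,j=3] A[i]=23<=B[j]=27 take 23 → i++
[i=8,j=3] A[i]=26<=B[j]=27 take 26 → i++
[i=9,j=3] A[i]=31>B[j]=27 take 27 → j++
[i=9,j=4] A[i]=31>B[j]=29 take 29 → j++
[i=9,j=5] A[i]=31<=B[j]=38 take 31 → i++
[i=10,j=5] A[i]=32<=B[j]=38 take 32 → i++
[i=11,j=5] A done, take B[j]=38 → j++

j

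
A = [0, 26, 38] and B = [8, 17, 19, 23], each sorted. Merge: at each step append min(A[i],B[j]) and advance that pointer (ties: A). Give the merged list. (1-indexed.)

i=1 j=1: A[i]=0<=B[j]=8 take 0, i++
i=2 j=1: A[i]=26>B[j]=8 take 8, j++
i=2 j=2: A[i]=26>B[j]=17 take 17, j++
i=2 j=3: A[i]=26>B[j]=19 take 19, j++
i=2 j=4: A[i]=26>B[j]=23 take 23, j++
i=2 j=5: B done, take A[i]=26, i++
i=3 j=5: B done, take A[i]=38, i++

[0, 8, 17, 19, 23, 26, 38]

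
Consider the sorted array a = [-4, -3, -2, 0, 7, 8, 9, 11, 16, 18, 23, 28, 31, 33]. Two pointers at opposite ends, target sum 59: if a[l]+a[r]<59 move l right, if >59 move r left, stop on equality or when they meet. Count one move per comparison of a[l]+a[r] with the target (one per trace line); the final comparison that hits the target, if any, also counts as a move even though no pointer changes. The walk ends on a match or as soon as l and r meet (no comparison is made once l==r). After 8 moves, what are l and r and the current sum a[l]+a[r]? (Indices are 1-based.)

l=9, r=14, sum=49

l=1 r=14: -4+33=29 <59, l++
l=2 r=14: -3+33=30 <59, l++
l=3 r=14: -2+33=31 <59, l++
l=4 r=14: 0+33=33 <59, l++
l=5 r=14: 7+33=40 <59, l++
l=6 r=14: 8+33=41 <59, l++
l=7 r=14: 9+33=42 <59, l++
l=8 r=14: 11+33=44 <59, l++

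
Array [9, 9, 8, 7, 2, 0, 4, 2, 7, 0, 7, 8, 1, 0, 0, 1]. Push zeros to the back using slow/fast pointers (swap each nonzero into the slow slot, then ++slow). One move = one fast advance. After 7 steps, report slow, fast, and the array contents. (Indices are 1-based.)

slow=7, fast=8, a=[9, 9, 8, 7, 2, 4, 0, 2, 7, 0, 7, 8, 1, 0, 0, 1]

(s=1,f=1) a[fast]=9≠0 swap→a[1]=9 → slow++,fast++
(s=2,f=2) a[fast]=9≠0 swap→a[2]=9 → slow++,fast++
(s=3,f=3) a[fast]=8≠0 swap→a[3]=8 → slow++,fast++
(s=4,f=4) a[fast]=7≠0 swap→a[4]=7 → slow++,fast++
(s=5,f=5) a[fast]=2≠0 swap→a[5]=2 → slow++,fast++
(s=6,f=6) a[fast]=0 → fast++
(s=6,f=7) a[fast]=4≠0 swap→a[6]=4 → slow++,fast++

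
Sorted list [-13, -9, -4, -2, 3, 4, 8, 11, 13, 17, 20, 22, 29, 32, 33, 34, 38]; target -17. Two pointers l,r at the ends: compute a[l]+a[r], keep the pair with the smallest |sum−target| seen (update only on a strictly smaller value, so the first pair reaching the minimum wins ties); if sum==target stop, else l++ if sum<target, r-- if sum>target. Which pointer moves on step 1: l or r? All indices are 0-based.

l=0 r=16: -13+38=25 d=42 *, r--

r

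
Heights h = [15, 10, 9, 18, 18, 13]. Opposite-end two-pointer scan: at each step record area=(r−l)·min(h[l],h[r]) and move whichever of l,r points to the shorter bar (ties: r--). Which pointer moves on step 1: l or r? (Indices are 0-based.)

[0,5] min(15,13)*5=65 best=65 * → r--

r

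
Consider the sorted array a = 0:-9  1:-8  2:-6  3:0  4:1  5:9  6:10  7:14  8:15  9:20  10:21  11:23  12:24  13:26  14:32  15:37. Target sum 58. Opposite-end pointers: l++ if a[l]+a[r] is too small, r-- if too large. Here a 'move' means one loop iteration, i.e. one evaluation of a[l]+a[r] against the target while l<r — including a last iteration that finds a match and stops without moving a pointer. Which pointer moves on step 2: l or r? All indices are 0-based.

[0,15] -9+37=28 <58 → l++
[1,15] -8+37=29 <58 → l++

l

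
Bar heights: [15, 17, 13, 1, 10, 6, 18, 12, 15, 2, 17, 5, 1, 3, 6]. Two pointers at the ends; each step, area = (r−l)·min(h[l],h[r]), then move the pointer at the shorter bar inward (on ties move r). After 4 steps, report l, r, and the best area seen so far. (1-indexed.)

l=1, r=11, best area=84

l=1 r=15: min(15,6)*14=84 best=84 *, r--
l=1 r=14: min(15,3)*13=39 best=84, r--
l=1 r=13: min(15,1)*12=12 best=84, r--
l=1 r=12: min(15,5)*11=55 best=84, r--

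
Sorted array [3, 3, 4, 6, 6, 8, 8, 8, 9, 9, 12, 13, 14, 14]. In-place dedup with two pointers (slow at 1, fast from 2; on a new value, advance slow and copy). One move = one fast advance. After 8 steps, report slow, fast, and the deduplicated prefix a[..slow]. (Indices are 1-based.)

(s=1,f=2) a[fast]=3=a[slow] dup → fast++
(s=1,f=3) a[fast]=4≠a[slow]=3 write a[2]=4 → slow++,fast++
(s=2,f=4) a[fast]=6≠a[slow]=4 write a[3]=6 → slow++,fast++
(s=3,f=5) a[fast]=6=a[slow] dup → fast++
(s=3,f=6) a[fast]=8≠a[slow]=6 write a[4]=8 → slow++,fast++
(s=4,f=7) a[fast]=8=a[slow] dup → fast++
(s=4,f=8) a[fast]=8=a[slow] dup → fast++
(s=4,f=9) a[fast]=9≠a[slow]=8 write a[5]=9 → slow++,fast++

slow=5, fast=10, prefix=[3, 4, 6, 8, 9]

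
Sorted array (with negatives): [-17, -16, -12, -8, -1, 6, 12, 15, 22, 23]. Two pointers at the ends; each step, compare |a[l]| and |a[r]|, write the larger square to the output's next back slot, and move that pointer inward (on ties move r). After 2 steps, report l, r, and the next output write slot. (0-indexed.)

l=0, r=7, next write slot=7

[0,9] |-17|<=|23| out[9]=529 → r--
[0,8] |-17|<=|22| out[8]=484 → r--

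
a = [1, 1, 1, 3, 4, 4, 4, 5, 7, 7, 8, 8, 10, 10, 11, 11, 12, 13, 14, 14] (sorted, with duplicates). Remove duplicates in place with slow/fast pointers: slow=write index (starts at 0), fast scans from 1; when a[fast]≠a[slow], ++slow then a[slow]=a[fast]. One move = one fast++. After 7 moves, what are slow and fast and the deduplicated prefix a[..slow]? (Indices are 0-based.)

slow=0 fast=1: a[fast]=1=a[slow] dup, fast++
slow=0 fast=2: a[fast]=1=a[slow] dup, fast++
slow=0 fast=3: a[fast]=3≠a[slow]=1 write a[1]=3, slow++,fast++
slow=1 fast=4: a[fast]=4≠a[slow]=3 write a[2]=4, slow++,fast++
slow=2 fast=5: a[fast]=4=a[slow] dup, fast++
slow=2 fast=6: a[fast]=4=a[slow] dup, fast++
slow=2 fast=7: a[fast]=5≠a[slow]=4 write a[3]=5, slow++,fast++

slow=3, fast=8, prefix=[1, 3, 4, 5]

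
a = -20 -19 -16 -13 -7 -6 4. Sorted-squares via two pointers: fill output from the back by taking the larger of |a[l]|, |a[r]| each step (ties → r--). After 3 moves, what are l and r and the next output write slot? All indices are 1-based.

l=4, r=7, next write slot=4

l=1 r=7: |-20|>|4| out[7]=400, l++
l=2 r=7: |-19|>|4| out[6]=361, l++
l=3 r=7: |-16|>|4| out[5]=256, l++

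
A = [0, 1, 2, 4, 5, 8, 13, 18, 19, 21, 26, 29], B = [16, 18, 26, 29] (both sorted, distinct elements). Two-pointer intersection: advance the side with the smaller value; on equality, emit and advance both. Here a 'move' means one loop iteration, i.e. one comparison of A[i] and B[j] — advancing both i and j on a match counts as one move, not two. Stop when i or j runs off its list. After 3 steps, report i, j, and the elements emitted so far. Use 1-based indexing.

i=4, j=1, emitted=[]

i=1 j=1: 0<16, i++
i=2 j=1: 1<16, i++
i=3 j=1: 2<16, i++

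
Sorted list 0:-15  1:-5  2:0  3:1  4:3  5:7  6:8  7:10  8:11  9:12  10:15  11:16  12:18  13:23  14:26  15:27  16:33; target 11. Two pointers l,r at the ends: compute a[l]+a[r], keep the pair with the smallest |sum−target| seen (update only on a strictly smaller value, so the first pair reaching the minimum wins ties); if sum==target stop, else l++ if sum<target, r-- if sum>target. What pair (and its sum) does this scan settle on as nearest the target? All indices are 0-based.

l=0 r=16: -15+33=18 d=7 *, r--
l=0 r=15: -15+27=12 d=1 *, r--
l=0 r=14: -15+26=11 d=0 *, stop

pair (-15, 26) with sum 11 (|Δ|=0)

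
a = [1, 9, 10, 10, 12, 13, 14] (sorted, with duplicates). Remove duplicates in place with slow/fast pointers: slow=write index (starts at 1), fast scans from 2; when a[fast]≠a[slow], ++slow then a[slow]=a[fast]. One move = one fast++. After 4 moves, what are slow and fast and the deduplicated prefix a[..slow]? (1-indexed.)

(s=1,f=2) a[fast]=9≠a[slow]=1 write a[2]=9 → slow++,fast++
(s=2,f=3) a[fast]=10≠a[slow]=9 write a[3]=10 → slow++,fast++
(s=3,f=4) a[fast]=10=a[slow] dup → fast++
(s=3,f=5) a[fast]=12≠a[slow]=10 write a[4]=12 → slow++,fast++

slow=4, fast=6, prefix=[1, 9, 10, 12]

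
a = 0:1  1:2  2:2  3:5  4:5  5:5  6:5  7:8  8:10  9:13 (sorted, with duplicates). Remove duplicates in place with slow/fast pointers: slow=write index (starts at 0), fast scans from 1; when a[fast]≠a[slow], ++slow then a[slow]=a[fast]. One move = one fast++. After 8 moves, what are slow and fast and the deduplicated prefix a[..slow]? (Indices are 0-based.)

slow=4, fast=9, prefix=[1, 2, 5, 8, 10]

slow=0 fast=1: a[fast]=2≠a[slow]=1 write a[1]=2, slow++,fast++
slow=1 fast=2: a[fast]=2=a[slow] dup, fast++
slow=1 fast=3: a[fast]=5≠a[slow]=2 write a[2]=5, slow++,fast++
slow=2 fast=4: a[fast]=5=a[slow] dup, fast++
slow=2 fast=5: a[fast]=5=a[slow] dup, fast++
slow=2 fast=6: a[fast]=5=a[slow] dup, fast++
slow=2 fast=7: a[fast]=8≠a[slow]=5 write a[3]=8, slow++,fast++
slow=3 fast=8: a[fast]=10≠a[slow]=8 write a[4]=10, slow++,fast++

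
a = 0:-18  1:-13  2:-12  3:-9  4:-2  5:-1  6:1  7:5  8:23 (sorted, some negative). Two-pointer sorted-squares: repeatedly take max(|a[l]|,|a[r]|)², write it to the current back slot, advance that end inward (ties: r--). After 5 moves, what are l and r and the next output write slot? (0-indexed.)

[0,8] |-18|<=|23| out[8]=529 → r--
[0,7] |-18|>|5| out[7]=324 → l++
[1,7] |-13|>|5| out[6]=169 → l++
[2,7] |-12|>|5| out[5]=144 → l++
[3,7] |-9|>|5| out[4]=81 → l++

l=4, r=7, next write slot=3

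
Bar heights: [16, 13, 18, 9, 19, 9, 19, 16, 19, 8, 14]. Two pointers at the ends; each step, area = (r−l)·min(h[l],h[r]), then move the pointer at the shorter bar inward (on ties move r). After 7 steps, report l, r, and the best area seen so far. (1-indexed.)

l=5, r=8, best area=140

l=1 r=11: min(16,14)*10=140 best=140 *, r--
l=1 r=10: min(16,8)*9=72 best=140, r--
l=1 r=9: min(16,19)*8=128 best=140, l++
l=2 r=9: min(13,19)*7=91 best=140, l++
l=3 r=9: min(18,19)*6=108 best=140, l++
l=4 r=9: min(9,19)*5=45 best=140, l++
l=5 r=9: min(19,19)*4=76 best=140, r--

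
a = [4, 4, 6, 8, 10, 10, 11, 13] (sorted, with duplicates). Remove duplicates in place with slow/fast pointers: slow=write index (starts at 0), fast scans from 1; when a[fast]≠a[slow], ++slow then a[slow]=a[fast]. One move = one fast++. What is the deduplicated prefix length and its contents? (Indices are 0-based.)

slow=0 fast=1: a[fast]=4=a[slow] dup, fast++
slow=0 fast=2: a[fast]=6≠a[slow]=4 write a[1]=6, slow++,fast++
slow=1 fast=3: a[fast]=8≠a[slow]=6 write a[2]=8, slow++,fast++
slow=2 fast=4: a[fast]=10≠a[slow]=8 write a[3]=10, slow++,fast++
slow=3 fast=5: a[fast]=10=a[slow] dup, fast++
slow=3 fast=6: a[fast]=11≠a[slow]=10 write a[4]=11, slow++,fast++
slow=4 fast=7: a[fast]=13≠a[slow]=11 write a[5]=13, slow++,fast++

length 6; prefix = [4, 6, 8, 10, 11, 13]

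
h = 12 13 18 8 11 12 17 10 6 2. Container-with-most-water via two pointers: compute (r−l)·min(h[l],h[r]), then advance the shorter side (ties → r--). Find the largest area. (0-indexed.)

[0,9] min(12,2)*9=18 best=18 * → r--
[0,8] min(12,6)*8=48 best=48 * → r--
[0,7] min(12,10)*7=70 best=70 * → r--
[0,6] min(12,17)*6=72 best=72 * → l++
[1,6] min(13,17)*5=65 best=72 → l++
[2,6] min(18,17)*4=68 best=72 → r--
[2,5] min(18,12)*3=36 best=72 → r--
[2,4] min(18,11)*2=22 best=72 → r--
[2,3] min(18,8)*1=8 best=72 → r--

max area = 72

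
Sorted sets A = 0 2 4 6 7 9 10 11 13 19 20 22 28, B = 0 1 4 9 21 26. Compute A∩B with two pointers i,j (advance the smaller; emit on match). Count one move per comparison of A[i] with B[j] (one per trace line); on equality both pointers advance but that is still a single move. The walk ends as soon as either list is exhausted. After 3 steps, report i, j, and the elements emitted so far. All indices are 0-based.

i=2, j=2, emitted=[0]

[i=0,j=0] 0==0 emit → i++,j++
[i=1,j=1] 2>1 → j++
[i=1,j=2] 2<4 → i++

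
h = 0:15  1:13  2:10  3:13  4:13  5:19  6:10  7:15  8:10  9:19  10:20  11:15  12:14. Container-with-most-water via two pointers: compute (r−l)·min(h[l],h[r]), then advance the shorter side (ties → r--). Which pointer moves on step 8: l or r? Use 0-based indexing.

l

[0,12] min(15,14)*12=168 best=168 * → r--
[0,11] min(15,15)*11=165 best=168 → r--
[0,10] min(15,20)*10=150 best=168 → l++
[1,10] min(13,20)*9=117 best=168 → l++
[2,10] min(10,20)*8=80 best=168 → l++
[3,10] min(13,20)*7=91 best=168 → l++
[4,10] min(13,20)*6=78 best=168 → l++
[5,10] min(19,20)*5=95 best=168 → l++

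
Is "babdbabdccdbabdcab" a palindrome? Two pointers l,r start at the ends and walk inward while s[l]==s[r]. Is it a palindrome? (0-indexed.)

not a palindrome (mismatch at 2,15)

l=0 r=17: 'b'=='b', l++,r--
l=1 r=16: 'a'=='a', l++,r--
l=2 r=15: 'b'!='c', stop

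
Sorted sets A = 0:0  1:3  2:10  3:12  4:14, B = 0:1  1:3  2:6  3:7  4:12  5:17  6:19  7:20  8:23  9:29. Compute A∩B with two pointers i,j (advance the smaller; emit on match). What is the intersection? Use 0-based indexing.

intersection = [3, 12]

i=0 j=0: 0<1, i++
i=1 j=0: 3>1, j++
i=1 j=1: 3==3 emit, i++,j++
i=2 j=2: 10>6, j++
i=2 j=3: 10>7, j++
i=2 j=4: 10<12, i++
i=3 j=4: 12==12 emit, i++,j++
i=4 j=5: 14<17, i++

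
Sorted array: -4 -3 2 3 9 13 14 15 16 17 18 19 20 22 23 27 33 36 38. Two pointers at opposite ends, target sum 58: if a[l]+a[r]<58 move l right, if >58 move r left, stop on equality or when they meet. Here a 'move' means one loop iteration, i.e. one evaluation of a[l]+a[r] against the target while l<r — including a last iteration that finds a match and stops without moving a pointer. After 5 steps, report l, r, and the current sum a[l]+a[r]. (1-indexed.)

[1,19] -4+38=34 <58 → l++
[2,19] -3+38=35 <58 → l++
[3,19] 2+38=40 <58 → l++
[4,19] 3+38=41 <58 → l++
[5,19] 9+38=47 <58 → l++

l=6, r=19, sum=51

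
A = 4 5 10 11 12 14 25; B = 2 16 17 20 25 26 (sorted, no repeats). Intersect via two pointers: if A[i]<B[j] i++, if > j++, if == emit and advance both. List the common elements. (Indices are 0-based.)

intersection = [25]

i=0 j=0: 4>2, j++
i=0 j=1: 4<16, i++
i=1 j=1: 5<16, i++
i=2 j=1: 10<16, i++
i=3 j=1: 11<16, i++
i=4 j=1: 12<16, i++
i=5 j=1: 14<16, i++
i=6 j=1: 25>16, j++
i=6 j=2: 25>17, j++
i=6 j=3: 25>20, j++
i=6 j=4: 25==25 emit, i++,j++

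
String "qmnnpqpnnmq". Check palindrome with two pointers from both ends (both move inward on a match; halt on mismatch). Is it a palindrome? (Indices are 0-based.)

palindrome

[0,10] 'q'=='q' → l++,r--
[1,9] 'm'=='m' → l++,r--
[2,8] 'n'=='n' → l++,r--
[3,7] 'n'=='n' → l++,r--
[4,6] 'p'=='p' → l++,r--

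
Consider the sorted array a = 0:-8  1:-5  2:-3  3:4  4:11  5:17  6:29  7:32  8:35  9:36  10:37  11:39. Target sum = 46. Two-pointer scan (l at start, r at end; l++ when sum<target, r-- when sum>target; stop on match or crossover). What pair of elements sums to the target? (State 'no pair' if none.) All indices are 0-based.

l=0 r=11: -8+39=31 <46, l++
l=1 r=11: -5+39=34 <46, l++
l=2 r=11: -3+39=36 <46, l++
l=3 r=11: 4+39=43 <46, l++
l=4 r=11: 11+39=50 >46, r--
l=4 r=10: 11+37=48 >46, r--
l=4 r=9: 11+36=47 >46, r--
l=4 r=8: 11+35=46, found

(11, 35)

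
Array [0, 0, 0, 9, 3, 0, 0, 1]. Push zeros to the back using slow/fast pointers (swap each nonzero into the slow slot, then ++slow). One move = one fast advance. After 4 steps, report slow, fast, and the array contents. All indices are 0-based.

slow=0 fast=0: a[fast]=0, fast++
slow=0 fast=1: a[fast]=0, fast++
slow=0 fast=2: a[fast]=0, fast++
slow=0 fast=3: a[fast]=9≠0 swap→a[0]=9, slow++,fast++

slow=1, fast=4, a=[9, 0, 0, 0, 3, 0, 0, 1]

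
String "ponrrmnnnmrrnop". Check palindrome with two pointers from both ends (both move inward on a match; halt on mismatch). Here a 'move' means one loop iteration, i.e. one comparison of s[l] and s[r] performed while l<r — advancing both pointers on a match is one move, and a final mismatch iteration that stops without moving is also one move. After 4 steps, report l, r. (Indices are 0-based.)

l=4, r=10

l=0 r=14: 'p'=='p', l++,r--
l=1 r=13: 'o'=='o', l++,r--
l=2 r=12: 'n'=='n', l++,r--
l=3 r=11: 'r'=='r', l++,r--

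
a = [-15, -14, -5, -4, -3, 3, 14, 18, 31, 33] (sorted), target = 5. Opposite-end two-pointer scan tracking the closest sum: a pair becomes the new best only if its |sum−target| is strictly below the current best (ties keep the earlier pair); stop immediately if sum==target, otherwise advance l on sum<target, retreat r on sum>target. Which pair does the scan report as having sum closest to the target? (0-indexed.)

pair (-14, 18) with sum 4 (|Δ|=1)

[0,9] -15+33=18 d=13 * → r--
[0,8] -15+31=16 d=11 * → r--
[0,7] -15+18=3 d=2 * → l++
[1,7] -14+18=4 d=1 * → l++
[2,7] -5+18=13 d=8 → r--
[2,6] -5+14=9 d=4 → r--
[2,5] -5+3=-2 d=7 → l++
[3,5] -4+3=-1 d=6 → l++
[4,5] -3+3=0 d=5 → l++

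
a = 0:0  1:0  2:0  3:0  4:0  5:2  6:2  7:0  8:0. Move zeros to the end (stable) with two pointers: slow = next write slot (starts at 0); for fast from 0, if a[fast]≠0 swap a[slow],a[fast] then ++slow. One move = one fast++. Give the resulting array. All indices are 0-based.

(s=0,f=0) a[fast]=0 → fast++
(s=0,f=1) a[fast]=0 → fast++
(s=0,f=2) a[fast]=0 → fast++
(s=0,f=3) a[fast]=0 → fast++
(s=0,f=4) a[fast]=0 → fast++
(s=0,f=5) a[fast]=2≠0 swap→a[0]=2 → slow++,fast++
(s=1,f=6) a[fast]=2≠0 swap→a[1]=2 → slow++,fast++
(s=2,f=7) a[fast]=0 → fast++
(s=2,f=8) a[fast]=0 → fast++

[2, 2, 0, 0, 0, 0, 0, 0, 0]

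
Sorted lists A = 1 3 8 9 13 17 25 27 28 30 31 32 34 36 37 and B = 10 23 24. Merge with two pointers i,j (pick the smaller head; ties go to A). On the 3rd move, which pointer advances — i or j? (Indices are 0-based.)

i

i=0 j=0: A[i]=1<=B[j]=10 take 1, i++
i=1 j=0: A[i]=3<=B[j]=10 take 3, i++
i=2 j=0: A[i]=8<=B[j]=10 take 8, i++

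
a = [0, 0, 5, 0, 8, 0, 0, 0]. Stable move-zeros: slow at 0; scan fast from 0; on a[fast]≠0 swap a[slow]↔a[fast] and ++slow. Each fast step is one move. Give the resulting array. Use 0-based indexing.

slow=0 fast=0: a[fast]=0, fast++
slow=0 fast=1: a[fast]=0, fast++
slow=0 fast=2: a[fast]=5≠0 swap→a[0]=5, slow++,fast++
slow=1 fast=3: a[fast]=0, fast++
slow=1 fast=4: a[fast]=8≠0 swap→a[1]=8, slow++,fast++
slow=2 fast=5: a[fast]=0, fast++
slow=2 fast=6: a[fast]=0, fast++
slow=2 fast=7: a[fast]=0, fast++

[5, 8, 0, 0, 0, 0, 0, 0]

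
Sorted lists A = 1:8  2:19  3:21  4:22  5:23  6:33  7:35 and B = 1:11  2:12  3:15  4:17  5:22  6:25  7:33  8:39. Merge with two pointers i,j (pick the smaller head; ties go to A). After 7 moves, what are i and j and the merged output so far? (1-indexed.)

[i=1,j=1] A[i]=8<=B[j]=11 take 8 → i++
[i=2,j=1] A[i]=19>B[j]=11 take 11 → j++
[i=2,j=2] A[i]=19>B[j]=12 take 12 → j++
[i=2,j=3] A[i]=19>B[j]=15 take 15 → j++
[i=2,j=4] A[i]=19>B[j]=17 take 17 → j++
[i=2,j=5] A[i]=19<=B[j]=22 take 19 → i++
[i=3,j=5] A[i]=21<=B[j]=22 take 21 → i++

i=4, j=5, merged so far=[8, 11, 12, 15, 17, 19, 21]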